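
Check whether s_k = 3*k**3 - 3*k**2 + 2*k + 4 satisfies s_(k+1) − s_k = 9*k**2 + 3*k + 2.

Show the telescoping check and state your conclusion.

s_(k+1) = 3*k**3 + 6*k**2 + 5*k + 6
s_(k+1) − s_k = 9*k**2 + 3*k + 2
(s_(k+1) − s_k) − t_k = 0

Valid — Δs_k = t_k.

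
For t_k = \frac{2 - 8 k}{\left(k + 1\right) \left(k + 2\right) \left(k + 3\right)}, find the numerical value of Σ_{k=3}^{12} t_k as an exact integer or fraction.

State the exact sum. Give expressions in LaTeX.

Ratio r(k) = (k + 1)*(4*k + 3)/((k + 4)*(4*k - 1)).
Normal form (A,B,C) = (k + 1, k + 4, k - 1/4).
Set up (k + 1)·f(k+1) − (k + 3)·f(k) − (k - 1/4) = 0.
Degrees (1,1,1) ⇒ d ≤ 2.
Solve for f: f(k) = k*(3*k - 7)/16 (degree 2 ≤ 2).
Then R = B(k−1)f/C = k*(k + 3)*(3*k - 7)/(4*(4*k - 1)), so s_k = R(k)·t_k = -k*(3*k - 7)/(2*(k + 1)*(k + 2)).
Verify: 2*(1 - 4*k)/(k**3 + 6*k**2 + 11*k + 6) matches t_k.
Σ_(k=3)^(12) t_k = s_(13) − s_(3) = -104/105 − (-3/20) = -353/420.

Σ = -353/420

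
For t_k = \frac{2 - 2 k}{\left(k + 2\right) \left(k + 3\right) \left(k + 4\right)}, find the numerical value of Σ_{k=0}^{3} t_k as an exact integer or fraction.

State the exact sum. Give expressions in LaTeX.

Σ = 1/21

Step 1: r(k) = k*(k + 2)/((k - 1)*(k + 5)).
A = k + 2, B = k + 5, C = k - 1.
Key eq: (k + 2)·f(k+1) = (k + 4)·f(k) + (k - 1).
Degrees (1,1,1) ⇒ d ≤ 2.
A polynomial solution: f(k) = k*(k - 7)/12.
So s_k = (B(k−1)f/C)·t_k = (k*(k - 7)*(k + 4)/(12*(k - 1)))·t_k = -k*(k - 7)/(6*(k + 2)*(k + 3)).
Check: Δs_k = 2*(1 - k)/(k**3 + 9*k**2 + 26*k + 24). ✓
Sum = s_(4) − s_(0); s_(4) = 1/21, s_(0) = 0 ⇒ 1/21.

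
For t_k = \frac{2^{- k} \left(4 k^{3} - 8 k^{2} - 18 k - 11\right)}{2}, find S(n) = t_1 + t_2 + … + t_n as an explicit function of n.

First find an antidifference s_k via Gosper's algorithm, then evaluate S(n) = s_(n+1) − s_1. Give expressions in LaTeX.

Compute t_(k+1)/t_k: get (4*k**3 + 4*k**2 - 22*k - 33)/(2*(4*k**3 - 8*k**2 - 18*k - 11)).
Gosper form: A/B · C(k+1)/C(k) with A=1/2, B=1, C=k**3 - 2*k**2 - 9*k/2 - 11/4.
Solve (1/2)·f(k+1) − (1)·f(k) = k**3 - 2*k**2 - 9*k/2 - 11/4.
Bound: deg f ≤ 3.
Solving with deg f ≤ 3: f(k) = -(4*k**3 + 4*k**2 + 2*k - 1)/2.
Certificate R = B(k−1)f/C = -2*(4*k**3 + 4*k**2 + 2*k - 1)/(4*k**3 - 8*k**2 - 18*k - 11) gives s_k = (-4*k**3 - 4*k**2 - 2*k + 1)/2**k.
Verify: (4*k**3 - 8*k**2 - 18*k - 11)/(2*2**k) matches t_k.
Evaluate: s_(n+1) = 2**(-n - 1)*(-4*n**3 - 16*n**2 - 22*n - 9); subtract s_(1) = -9/2 ⇒ S(n) = 2**(-n - 1)*(9*2**n - 4*n**3 - 16*n**2 - 22*n - 9).

S(n) = 2^{- n - 1} \left(9 \cdot 2^{n} - 4 n^{3} - 16 n^{2} - 22 n - 9\right)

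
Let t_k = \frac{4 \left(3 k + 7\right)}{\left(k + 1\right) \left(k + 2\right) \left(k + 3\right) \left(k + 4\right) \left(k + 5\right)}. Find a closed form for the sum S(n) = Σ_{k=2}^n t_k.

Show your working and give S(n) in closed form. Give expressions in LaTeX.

The ratio is (k + 1)*(3*k + 10)/((k + 6)*(3*k + 7)).
A = k + 1, B = k + 6, C = k + 7/3.
Need (k + 1)·f(k+1) − (k + 5)·f(k) = k + 7/3.
d = 4 from the (1,1,1) case.
Match coefficients ⇒ f(k) = k*(k + 2)*(k**2 + 8*k + 19)/36.
R(k) = B(k−1)·f(k)/C(k) = k*(k + 2)*(k + 5)*(k**2 + 8*k + 19)/(12*(3*k + 7)); s_k = R·t_k = k*(k**2 + 8*k + 19)/(3*(k**3 + 8*k**2 + 19*k + 12)).
Check: Δs_k = 4*(3*k + 7)/(k**5 + 15*k**4 + 85*k**3 + 225*k**2 + 274*k + 120). ✓
Σ_(k=2)^n t_k = s_(n+1) − s_(2) = ((n**3 + 11*n**2 + 38*n + 28)/(3*(n**3 + 11*n**2 + 38*n + 40))) − (13/45), i.e. 2*(n**3 + 11*n**2 + 38*n - 50)/(45*(n**3 + 11*n**2 + 38*n + 40)).

S(n) = \frac{2 \left(n^{3} + 11 n^{2} + 38 n - 50\right)}{45 \left(n^{3} + 11 n^{2} + 38 n + 40\right)}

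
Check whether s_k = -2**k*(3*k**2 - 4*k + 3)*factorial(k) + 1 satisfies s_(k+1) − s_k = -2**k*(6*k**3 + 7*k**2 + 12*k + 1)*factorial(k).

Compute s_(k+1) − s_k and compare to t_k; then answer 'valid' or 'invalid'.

s_(k+1) = 2**(k + 1)*(4*k - 3*(k + 1)**2 + 1)*factorial(k + 1) + 1
s_(k+1) − s_k = -2**k*(6*k**3 + 7*k**2 + 12*k + 1)*factorial(k)
(s_(k+1) − s_k) − t_k = 0

Valid — Δs_k = t_k.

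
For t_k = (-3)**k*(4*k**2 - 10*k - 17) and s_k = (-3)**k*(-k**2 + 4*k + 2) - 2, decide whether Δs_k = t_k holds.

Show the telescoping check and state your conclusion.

Valid — Δs_k = t_k.

s_(k+1) = (-3)**(k + 1)*(4*k - (k + 1)**2 + 6) - 2
s_(k+1) − s_k = (-3)**k*(4*k**2 - 10*k - 17)
(s_(k+1) − s_k) − t_k = 0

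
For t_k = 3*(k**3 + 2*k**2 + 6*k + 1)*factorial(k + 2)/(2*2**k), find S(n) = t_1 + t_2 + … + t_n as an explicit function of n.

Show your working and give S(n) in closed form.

S(n) = 3*(-6*2**n + n**5*factorial(n) + 7*n**4*factorial(n) + 18*n**3*factorial(n) + 23*n**2*factorial(n) + 17*n*factorial(n) + 6*factorial(n))/(2*2**n)

Compute t_(k+1)/t_k: get (k**4 + 8*k**3 + 28*k**2 + 49*k + 30)/(2*(k**3 + 2*k**2 + 6*k + 1)).
Gosper form: A/B · C(k+1)/C(k) with A=k/2 + 3/2, B=1, C=k**3 + 2*k**2 + 6*k + 1.
Set up (k/2 + 3/2)·f(k+1) − (1)·f(k) − (k**3 + 2*k**2 + 6*k + 1) = 0.
deg f ≤ 2 (via 1,0,3).
Coefficient equations give f(k) = 2*(k**2 - k + 1).
So s_k = (B(k−1)f/C)·t_k = (2*(k**2 - k + 1)/(k**3 + 2*k**2 + 6*k + 1))·t_k = 3*(k**2 - k + 1)*factorial(k + 2)/2**k.
Verify: 3*(k**3 + 2*k**2 + 6*k + 1)*factorial(k + 2)/(2*2**k) matches t_k.
Evaluate: s_(n+1) = 3*2**(-n - 1)*(n**2 + n + 1)*factorial(n + 3); subtract s_(1) = 9 ⇒ S(n) = 3*(-6*2**n + n**5*factorial(n) + 7*n**4*factorial(n) + 18*n**3*factorial(n) + 23*n**2*factorial(n) + 17*n*factorial(n) + 6*factorial(n))/(2*2**n).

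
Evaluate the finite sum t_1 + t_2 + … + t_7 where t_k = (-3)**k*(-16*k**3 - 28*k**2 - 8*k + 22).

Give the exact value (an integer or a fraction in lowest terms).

Σ = 12360906

t_(k+1)/t_k = 3*(-8*k**3 - 38*k**2 - 56*k - 15)/(8*k**3 + 14*k**2 + 4*k - 11).
A = -3, B = 1, C = k**3 + 7*k**2/4 + k/2 - 11/8.
Set up (-3)·f(k+1) − (1)·f(k) − (k**3 + 7*k**2/4 + k/2 - 11/8) = 0.
From deg A=0, deg B=0, deg C=3: d=3.
Solving with deg f ≤ 3: f(k) = -(2*k**3 - k**2 - 2*k - 2)/8.
Then R = B(k−1)f/C = -(2*k**3 - k**2 - 2*k - 2)/(8*k**3 + 14*k**2 + 4*k - 11), so s_k = R(k)·t_k = 2*(-3)**k*(2*k**3 - k**2 - 2*k - 2).
s_(k+1) − s_k = (-3)**k*(-16*k**3 - 28*k**2 - 8*k + 22) = t_k.
Sum = s_(8) − s_(1); s_(8) = 12360924, s_(1) = 18 ⇒ 12360906.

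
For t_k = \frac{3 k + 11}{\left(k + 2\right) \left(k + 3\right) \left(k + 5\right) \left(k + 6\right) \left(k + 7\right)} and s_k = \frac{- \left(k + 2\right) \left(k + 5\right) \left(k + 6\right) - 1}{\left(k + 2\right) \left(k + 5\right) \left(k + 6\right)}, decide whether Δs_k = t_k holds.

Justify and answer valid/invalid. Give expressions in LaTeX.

valid (s_(k+1) − s_k reduces to t_k)

s_(k+1) = (-(k + 3)*(k + 6)*(k + 7) - 1)/((k + 3)*(k + 6)*(k + 7))
s_(k+1) − s_k = (3*k + 11)/(k**5 + 23*k**4 + 203*k**3 + 853*k**2 + 1692*k + 1260)
(s_(k+1) − s_k) − t_k = 0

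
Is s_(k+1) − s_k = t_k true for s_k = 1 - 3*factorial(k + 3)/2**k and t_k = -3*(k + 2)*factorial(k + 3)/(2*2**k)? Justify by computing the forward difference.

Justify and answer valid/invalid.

Valid: the claim telescopes to t_k.

s_(k+1) = -3*2**(-k - 1)*factorial(k + 4) + 1
s_(k+1) − s_k = -3*(k + 2)*factorial(k + 3)/(2*2**k)
(s_(k+1) − s_k) − t_k = 0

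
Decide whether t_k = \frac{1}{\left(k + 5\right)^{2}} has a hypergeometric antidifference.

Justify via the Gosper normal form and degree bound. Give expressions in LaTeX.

No — t_k has no hypergeometric antidifference.

Step 1: r(k) = (k + 5)**2/(k + 6)**2.
Gosper form: A/B · C(k+1)/C(k) with A=k**2 + 10*k + 25, B=k**2 + 12*k + 36, C=1.
Solve (k**2 + 10*k + 25)·f(k+1) − (k**2 + 10*k + 25)·f(k) = 1.
d = 0 from the (2,2,0) case.
Generic f = c0 gives residual -1; -1 = 0 cannot hold, so t_k is not Gosper-summable.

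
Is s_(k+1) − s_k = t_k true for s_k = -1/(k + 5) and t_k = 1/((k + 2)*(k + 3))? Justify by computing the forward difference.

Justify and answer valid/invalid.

s_(k+1) = -1/(k + 6)
s_(k+1) − s_k = 1/((k + 5)*(k + 6))
(s_(k+1) − s_k) − t_k = 6*(-k - 4)/(k**4 + 16*k**3 + 91*k**2 + 216*k + 180)

Invalid: residual 6*(-k - 4)/(k**4 + 16*k**3 + 91*k**2 + 216*k + 180) ≠ 0.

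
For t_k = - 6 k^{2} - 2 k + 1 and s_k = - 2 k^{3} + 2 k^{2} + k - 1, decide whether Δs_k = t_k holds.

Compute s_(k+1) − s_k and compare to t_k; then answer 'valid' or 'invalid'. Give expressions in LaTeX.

valid; difference matches t_k

s_(k+1) = k*(-2*k**2 - 4*k - 1)
s_(k+1) − s_k = -6*k**2 - 2*k + 1
(s_(k+1) − s_k) − t_k = 0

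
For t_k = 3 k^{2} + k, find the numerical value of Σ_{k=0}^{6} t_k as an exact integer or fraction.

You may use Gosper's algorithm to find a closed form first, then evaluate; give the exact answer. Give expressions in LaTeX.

Σ = 294

The ratio is (k + 3*(k + 1)**2 + 1)/(k*(3*k + 1)).
So A=1 and B=1, with C=k**2 + k/3.
f must satisfy (1)·f(k+1) − (1)·f(k) = k**2 + k/3.
deg f ≤ 3 (via 0,0,2).
Match coefficients ⇒ f(k) = k**2*(k - 1)/3.
Get s_k = R·t_k = k**2*(k - 1) with R(k) = B(k−1)f(k)/C(k) = k*(k - 1)/(3*k + 1).
Verify: k*(3*k + 1) matches t_k.
Telescoping: Σ = s_(7) − s_(0) = 294 − (0) = 294.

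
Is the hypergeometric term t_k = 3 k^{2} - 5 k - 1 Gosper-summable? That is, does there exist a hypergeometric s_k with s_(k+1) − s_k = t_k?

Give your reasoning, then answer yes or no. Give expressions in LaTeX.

Yes. s_k = k \left(k^{2} - 4 k + 2\right).

Compute t_(k+1)/t_k: get (3*k**2 + k - 3)/(3*k**2 - 5*k - 1).
Factor: A=1; B=1; C=k**2 - 5*k/3 - 1/3.
Solve (1)·f(k+1) − (1)·f(k) = k**2 - 5*k/3 - 1/3.
d = 3 from the (0,0,2) case.
Solving with deg f ≤ 3: f(k) = k*(k**2 - 4*k + 2)/3.
So s_k = (B(k−1)f/C)·t_k = (k*(k**2 - 4*k + 2)/(3*k**2 - 5*k - 1))·t_k = k*(k**2 - 4*k + 2).
Check: Δs_k = 3*k**2 - 5*k - 1. ✓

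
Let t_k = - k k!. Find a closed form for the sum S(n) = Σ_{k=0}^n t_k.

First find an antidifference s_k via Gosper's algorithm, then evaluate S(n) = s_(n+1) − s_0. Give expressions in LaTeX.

r(k) = (k + 1)**2/k after simplifying.
Factor: A=k + 1; B=1; C=k.
Key eq: (k + 1)·f(k+1) = (1)·f(k) + (k).
From deg A=1, deg B=0, deg C=1: d=0.
Match coefficients ⇒ f(k) = 1.
Then R = B(k−1)f/C = 1/k, so s_k = R(k)·t_k = -factorial(k).
s_(k+1) − s_k = -k*factorial(k) = t_k.
Evaluate: s_(n+1) = -factorial(n + 1); subtract s_(0) = -1 ⇒ S(n) = -n*factorial(n) - factorial(n) + 1.

S(n) = - n n! - n! + 1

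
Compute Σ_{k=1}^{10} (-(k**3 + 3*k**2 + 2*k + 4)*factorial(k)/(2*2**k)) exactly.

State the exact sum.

The ratio is (k**4 + 7*k**3 + 17*k**2 + 21*k + 10)/(2*(k**3 + 3*k**2 + 2*k + 4)).
So A=k/2 + 1/2 and B=1, with C=k**3 + 3*k**2 + 2*k + 4.
Set up (k/2 + 1/2)·f(k+1) − (1)·f(k) − (k**3 + 3*k**2 + 2*k + 4) = 0.
Degrees (1,0,3) ⇒ d ≤ 2.
A polynomial solution: f(k) = 2*(k**2 + 2*k - 1).
Certificate R = B(k−1)f/C = 2*(k**2 + 2*k - 1)/(k**3 + 3*k**2 + 2*k + 4) gives s_k = -(k**2 + 2*k - 1)*factorial(k)/2**k.
Check: Δs_k = -(k**3 + 3*k**2 + 2*k + 4)*factorial(k)/(2*2**k). ✓
Evaluate s at k=11 and k=1: -11070675/4 and -1; difference -11070671/4.

Σ = -11070671/4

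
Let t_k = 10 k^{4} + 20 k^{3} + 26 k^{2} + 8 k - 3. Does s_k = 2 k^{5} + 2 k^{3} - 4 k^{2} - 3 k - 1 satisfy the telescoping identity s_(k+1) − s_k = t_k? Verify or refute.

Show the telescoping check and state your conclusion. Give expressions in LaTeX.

valid; difference matches t_k

s_(k+1) = -3*k + 2*(k + 1)**5 + 2*(k + 1)**3 - 4*(k + 1)**2 - 4
s_(k+1) − s_k = 10*k**4 + 20*k**3 + 26*k**2 + 8*k - 3
(s_(k+1) − s_k) − t_k = 0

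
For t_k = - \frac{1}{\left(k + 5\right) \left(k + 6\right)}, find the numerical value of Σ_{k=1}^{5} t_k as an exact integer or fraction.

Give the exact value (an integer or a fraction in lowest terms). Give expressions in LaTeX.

Σ = -5/66

t_(k+1)/t_k = (k + 5)/(k + 7).
Take A(k)=k + 5, B(k)=k + 7, C(k)=1.
f must satisfy (k + 5)·f(k+1) − (k + 6)·f(k) = 1.
d = 1 from the (1,1,0) case.
A polynomial solution: f(k) = k/5.
Then R = B(k−1)f/C = k*(k + 6)/5, so s_k = R(k)·t_k = -k/(5*k + 25).
s_(k+1) − s_k = -1/(k**2 + 11*k + 30) = t_k.
Σ_(k=1)^(5) t_k = s_(6) − s_(1) = -6/55 − (-1/30) = -5/66.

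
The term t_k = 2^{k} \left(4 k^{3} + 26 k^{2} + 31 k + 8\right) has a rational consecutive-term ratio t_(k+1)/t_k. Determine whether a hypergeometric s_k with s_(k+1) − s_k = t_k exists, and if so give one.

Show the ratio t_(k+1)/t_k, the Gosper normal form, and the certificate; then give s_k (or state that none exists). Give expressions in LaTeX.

s_k = 2^{k} \left(4 k^{3} + 2 k^{2} - k - 2\right)

Ratio r(k) = 2*(4*k**3 + 38*k**2 + 95*k + 69)/(4*k**3 + 26*k**2 + 31*k + 8).
Factor: A=2; B=1; C=k**3 + 13*k**2/2 + 31*k/4 + 2.
Key eq: (2)·f(k+1) = (1)·f(k) + (k**3 + 13*k**2/2 + 31*k/4 + 2).
deg f ≤ 3 (via 0,0,3).
Solve for f: f(k) = (4*k**3 + 2*k**2 - k - 2)/4 (degree 3 ≤ 3).
So s_k = (B(k−1)f/C)·t_k = ((4*k**3 + 2*k**2 - k - 2)/(4*k**3 + 26*k**2 + 31*k + 8))·t_k = 2**k*(4*k**3 + 2*k**2 - k - 2).
Verify: 2**k*(4*k**3 + 26*k**2 + 31*k + 8) matches t_k.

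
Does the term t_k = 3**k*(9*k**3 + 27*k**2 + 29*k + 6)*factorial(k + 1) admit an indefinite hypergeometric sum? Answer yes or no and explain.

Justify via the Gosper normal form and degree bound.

Yes. s_k = 3**k*k*(3*k - 2)*factorial(k + 1).

Step 1: r(k) = 3*(9*k**4 + 72*k**3 + 218*k**2 + 291*k + 142)/(9*k**3 + 27*k**2 + 29*k + 6).
Normal form (A,B,C) = (3*k + 6, 1, k**3 + 3*k**2 + 29*k/9 + 2/3).
Need (3*k + 6)·f(k+1) − (1)·f(k) = k**3 + 3*k**2 + 29*k/9 + 2/3.
From deg A=1, deg B=0, deg C=3: d=2.
Solve for f: f(k) = k*(3*k - 2)/9 (degree 2 ≤ 2).
Get s_k = R·t_k = 3**k*k*(3*k - 2)*factorial(k + 1) with R(k) = B(k−1)f(k)/C(k) = k*(3*k - 2)/(9*k**3 + 27*k**2 + 29*k + 6).
Δs = 3**k*(9*k**3 + 27*k**2 + 29*k + 6)*factorial(k + 1), as required.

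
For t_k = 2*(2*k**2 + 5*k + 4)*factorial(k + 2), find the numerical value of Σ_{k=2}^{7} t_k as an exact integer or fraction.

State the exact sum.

Σ = 108863856

r(k) = (k + 3)*(5*k + 2*(k + 1)**2 + 9)/(2*k**2 + 5*k + 4) after simplifying.
Factor: A=k + 3; B=1; C=k**2 + 5*k/2 + 2.
Need (k + 3)·f(k+1) − (1)·f(k) = k**2 + 5*k/2 + 2.
Degrees (1,0,2) ⇒ d ≤ 1.
Coefficient equations give f(k) = (2*k - 1)/2.
R(k) = B(k−1)·f(k)/C(k) = (2*k - 1)/(2*k**2 + 5*k + 4); s_k = R·t_k = 2*(2*k - 1)*factorial(k + 2).
Δs = 2*(2*k**2 + 5*k + 4)*factorial(k + 2), as required.
Evaluate s at k=8 and k=2: 108864000 and 144; difference 108863856.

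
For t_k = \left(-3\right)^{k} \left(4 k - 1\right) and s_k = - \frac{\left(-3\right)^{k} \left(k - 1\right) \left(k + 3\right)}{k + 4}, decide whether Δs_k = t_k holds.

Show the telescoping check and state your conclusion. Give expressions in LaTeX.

Invalid: residual \frac{\left(-3\right)^{k} \left(- 4 k^{2} - 16 k + 5\right)}{k^{2} + 9 k + 20} ≠ 0.

s_(k+1) = 3*(-3)**k*k*(k + 4)/(k + 5)
s_(k+1) − s_k = (-3)**k*(4*k**3 + 31*k**2 + 55*k - 15)/(k**2 + 9*k + 20)
(s_(k+1) − s_k) − t_k = (-3)**k*(-4*k**2 - 16*k + 5)/(k**2 + 9*k + 20)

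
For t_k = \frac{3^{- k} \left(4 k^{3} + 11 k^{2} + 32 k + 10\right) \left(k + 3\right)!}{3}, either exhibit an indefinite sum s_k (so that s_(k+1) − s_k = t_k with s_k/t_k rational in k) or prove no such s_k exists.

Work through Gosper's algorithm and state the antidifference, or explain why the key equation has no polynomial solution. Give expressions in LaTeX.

s_k = 3^{- k} \left(4 k^{2} - k - 2\right) \left(k + 3\right)!

Ratio r(k) = (4*k**4 + 39*k**3 + 158*k**2 + 321*k + 228)/(3*(4*k**3 + 11*k**2 + 32*k + 10)).
Gosper form: A/B · C(k+1)/C(k) with A=k/3 + 4/3, B=1, C=k**3 + 11*k**2/4 + 8*k + 5/2.
Solve (k/3 + 4/3)·f(k+1) − (1)·f(k) = k**3 + 11*k**2/4 + 8*k + 5/2.
Bound: deg f ≤ 2.
Coefficient equations give f(k) = 3*(4*k**2 - k - 2)/4.
R(k) = B(k−1)·f(k)/C(k) = 3*(4*k**2 - k - 2)/(4*k**3 + 11*k**2 + 32*k + 10); s_k = R·t_k = (4*k**2 - k - 2)*factorial(k + 3)/3**k.
s_(k+1) − s_k = (4*k**3 + 11*k**2 + 32*k + 10)*factorial(k + 3)/(3*3**k) = t_k.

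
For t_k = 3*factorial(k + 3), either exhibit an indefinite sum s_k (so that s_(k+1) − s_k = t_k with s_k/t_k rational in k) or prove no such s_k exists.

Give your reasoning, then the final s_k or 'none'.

no hypergeometric antidifference exists

Step 1: r(k) = k + 4.
Normal form (A,B,C) = (k + 4, 1, 1).
Solve (k + 4)·f(k+1) − (1)·f(k) = 1.
From deg A=1, deg B=0, deg C=0: d=-1.
Negative degree bound (-1): no f exists, t_k not Gosper-summable.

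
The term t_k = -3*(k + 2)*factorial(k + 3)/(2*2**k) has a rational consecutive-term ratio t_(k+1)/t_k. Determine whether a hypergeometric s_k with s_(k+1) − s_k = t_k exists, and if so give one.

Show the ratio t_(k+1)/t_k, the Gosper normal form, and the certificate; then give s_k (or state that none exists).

s_k = -3*factorial(k + 3)/2**k

Compute t_(k+1)/t_k: get (k + 3)*(k + 4)/(2*(k + 2)).
Normal form (A,B,C) = (k/2 + 2, 1, k + 2).
Set up (k/2 + 2)·f(k+1) − (1)·f(k) − (k + 2) = 0.
deg f ≤ 0 (via 1,0,1).
Coefficient equations give f(k) = 2.
So s_k = (B(k−1)f/C)·t_k = (2/(k + 2))·t_k = -3*factorial(k + 3)/2**k.
s_(k+1) − s_k = -3*(k + 2)*factorial(k + 3)/(2*2**k) = t_k.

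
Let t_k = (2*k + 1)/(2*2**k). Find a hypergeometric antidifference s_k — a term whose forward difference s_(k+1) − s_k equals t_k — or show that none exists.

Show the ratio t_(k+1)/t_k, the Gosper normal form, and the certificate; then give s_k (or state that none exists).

Ratio r(k) = (2*k + 3)/(2*(2*k + 1)).
Gosper form: A/B · C(k+1)/C(k) with A=1/2, B=1, C=k + 1/2.
Need (1/2)·f(k+1) − (1)·f(k) = k + 1/2.
From deg A=0, deg B=0, deg C=1: d=1.
Solving with deg f ≤ 1: f(k) = -2*k - 3.
R(k) = B(k−1)·f(k)/C(k) = -2*(2*k + 3)/(2*k + 1); s_k = R·t_k = (-2*k - 3)/2**k.
Verify: (2*k + 1)/(2*2**k) matches t_k.

s_k = (-2*k - 3)/2**k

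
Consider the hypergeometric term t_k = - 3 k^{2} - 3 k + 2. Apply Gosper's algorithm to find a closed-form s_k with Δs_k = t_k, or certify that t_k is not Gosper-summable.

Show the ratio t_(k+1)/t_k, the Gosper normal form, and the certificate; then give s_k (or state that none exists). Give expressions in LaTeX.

s_k = k \left(3 - k^{2}\right)

Ratio r(k) = (3*k**2 + 9*k + 4)/(3*k**2 + 3*k - 2).
Normal form (A,B,C) = (1, 1, k**2 + k - 2/3).
Solve (1)·f(k+1) − (1)·f(k) = k**2 + k - 2/3.
Bound: deg f ≤ 3.
Solving with deg f ≤ 3: f(k) = k*(k**2 - 3)/3.
Get s_k = R·t_k = k*(3 - k**2) with R(k) = B(k−1)f(k)/C(k) = k*(k**2 - 3)/(3*k**2 + 3*k - 2).
Δs = -3*k**2 - 3*k + 2, as required.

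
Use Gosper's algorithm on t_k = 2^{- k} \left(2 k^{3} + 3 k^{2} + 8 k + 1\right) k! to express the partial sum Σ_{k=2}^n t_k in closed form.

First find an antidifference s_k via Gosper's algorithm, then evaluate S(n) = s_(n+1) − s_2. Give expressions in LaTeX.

S(n) = 2^{- n} \left(- 12 \cdot 2^{n} + 2 n^{3} n! + 7 n^{2} n! + 10 n n! + 5 n!\right)

Compute t_(k+1)/t_k: get (2*k**4 + 11*k**3 + 29*k**2 + 34*k + 14)/(2*(2*k**3 + 3*k**2 + 8*k + 1)).
So A=k/2 + 1/2 and B=1, with C=k**3 + 3*k**2/2 + 4*k + 1/2.
Set up (k/2 + 1/2)·f(k+1) − (1)·f(k) − (k**3 + 3*k**2/2 + 4*k + 1/2) = 0.
deg f ≤ 2 (via 1,0,3).
Solve for f: f(k) = 2*k**2 + k + 2 (degree 2 ≤ 2).
R(k) = B(k−1)·f(k)/C(k) = 2*(2*k**2 + k + 2)/(2*k**3 + 3*k**2 + 8*k + 1); s_k = R·t_k = 2**(1 - k)*(2*k**2 + k + 2)*factorial(k).
s_(k+1) − s_k = (2*k**3 + 3*k**2 + 8*k + 1)*factorial(k)/2**k = t_k.
Telescope: S(n) = s_(n+1) − s_(2) = (2*n**2 + 5*n + 5)*factorial(n + 1)/2**n − (12) = (-12*2**n + 2*n**3*factorial(n) + 7*n**2*factorial(n) + 10*n*factorial(n) + 5*factorial(n))/2**n.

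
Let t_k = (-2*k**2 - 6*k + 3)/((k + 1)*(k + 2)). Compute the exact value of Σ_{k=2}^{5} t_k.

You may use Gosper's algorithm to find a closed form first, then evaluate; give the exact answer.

Σ = -20/3

The ratio is (k + 1)*(6*k + 2*(k + 1)**2 + 3)/((k + 3)*(2*k**2 + 6*k - 3)).
Factor: A=k + 1; B=k + 3; C=k**2 + 3*k - 3/2.
f must satisfy (k + 1)·f(k+1) − (k + 2)·f(k) = k**2 + 3*k - 3/2.
d = 2 from the (1,1,2) case.
A polynomial solution: f(k) = k*(2*k - 5)/2.
R(k) = B(k−1)·f(k)/C(k) = k*(k + 2)*(2*k - 5)/(2*k**2 + 6*k - 3); s_k = R·t_k = k*(5 - 2*k)/(k + 1).
s_(k+1) − s_k = (-2*k**2 - 6*k + 3)/(k**2 + 3*k + 2) = t_k.
Evaluate s at k=6 and k=2: -6 and 2/3; difference -20/3.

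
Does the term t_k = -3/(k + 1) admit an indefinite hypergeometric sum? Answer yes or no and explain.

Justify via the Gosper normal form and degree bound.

No — the linear system for f has no solution.

Ratio r(k) = (k + 1)/(k + 2).
Gosper form: A/B · C(k+1)/C(k) with A=k + 1, B=k + 2, C=1.
Set up (k + 1)·f(k+1) − (k + 1)·f(k) − (1) = 0.
Degrees (1,1,0) ⇒ d ≤ 0.
Generic f = c0 gives residual -1; -1 = 0 cannot hold, so t_k is not Gosper-summable.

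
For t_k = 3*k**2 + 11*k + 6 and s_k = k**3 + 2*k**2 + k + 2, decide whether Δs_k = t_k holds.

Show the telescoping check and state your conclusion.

s_(k+1) = k**3 + 5*k**2 + 8*k + 6
s_(k+1) − s_k = 3*k**2 + 7*k + 4
(s_(k+1) − s_k) − t_k = -4*k - 2

Invalid: residual -4*k - 2 ≠ 0.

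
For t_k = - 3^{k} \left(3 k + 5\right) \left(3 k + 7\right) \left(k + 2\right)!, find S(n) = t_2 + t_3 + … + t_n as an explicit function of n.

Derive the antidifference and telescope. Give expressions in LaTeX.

Ratio r(k) = 3*(k + 3)*(3*k + 8)*(3*k + 10)/((3*k + 5)*(3*k + 7)).
A = 3*k + 9, B = 1, C = k**2 + 4*k + 35/9.
Need (3*k + 9)·f(k+1) − (1)·f(k) = k**2 + 4*k + 35/9.
deg f ≤ 1 (via 1,0,2).
Solve for f: f(k) = (3*k + 1)/9 (degree 1 ≤ 1).
Certificate R = B(k−1)f/C = (3*k + 1)/((3*k + 5)*(3*k + 7)) gives s_k = -3**k*(3*k + 1)*factorial(k + 2).
Verify: -3**k*(3*k + 5)*(3*k + 7)*factorial(k + 2) matches t_k.
Σ_(k=2)^n t_k = s_(n+1) − s_(2) = (-3**(n + 1)*(3*n + 4)*factorial(n + 3)) − (-1512), i.e. -9*3**n*n*factorial(n + 3) - 12*3**n*factorial(n + 3) + 1512.

S(n) = - 9 \cdot 3^{n} n \left(n + 3\right)! - 12 \cdot 3^{n} \left(n + 3\right)! + 1512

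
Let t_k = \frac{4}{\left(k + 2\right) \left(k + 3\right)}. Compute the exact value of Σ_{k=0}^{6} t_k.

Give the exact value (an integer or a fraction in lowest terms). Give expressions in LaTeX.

Ratio r(k) = (k + 2)/(k + 4).
Normal form (A,B,C) = (k + 2, k + 4, 1).
Need (k + 2)·f(k+1) − (k + 3)·f(k) = 1.
deg f ≤ 1 (via 1,1,0).
Solving with deg f ≤ 1: f(k) = k/2.
So s_k = (B(k−1)f/C)·t_k = (k*(k + 3)/2)·t_k = 2*k/(k + 2).
Δs = 4/(k**2 + 5*k + 6), as required.
Evaluate s at k=7 and k=0: 14/9 and 0; difference 14/9.

Σ = 14/9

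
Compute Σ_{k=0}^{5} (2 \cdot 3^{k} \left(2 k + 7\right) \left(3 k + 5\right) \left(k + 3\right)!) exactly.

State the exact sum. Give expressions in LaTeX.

Compute t_(k+1)/t_k: get 3*(k + 4)*(2*k + 9)*(3*k + 8)/((2*k + 7)*(3*k + 5)).
Normal form (A,B,C) = (3*k + 12, 1, k**2 + 31*k/6 + 35/6).
Set up (3*k + 12)·f(k+1) − (1)·f(k) − (k**2 + 31*k/6 + 35/6) = 0.
d = 1 from the (1,0,2) case.
Coefficient equations give f(k) = (2*k + 1)/6.
So s_k = (B(k−1)f/C)·t_k = ((2*k + 1)/((2*k + 7)*(3*k + 5)))·t_k = 2*3**k*(2*k + 1)*factorial(k + 3).
Δs = 2*3**k*(2*k + 7)*(3*k + 5)*factorial(k + 3), as required.
Sum = s_(6) − s_(0); s_(6) = 6878027520, s_(0) = 12 ⇒ 6878027508.

Σ = 6878027508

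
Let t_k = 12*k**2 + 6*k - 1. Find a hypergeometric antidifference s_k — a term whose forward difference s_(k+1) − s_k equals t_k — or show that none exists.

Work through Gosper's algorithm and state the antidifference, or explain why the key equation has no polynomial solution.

s_k = k*(4*k**2 - 3*k - 2)

r(k) = (12*k**2 + 30*k + 17)/(12*k**2 + 6*k - 1) after simplifying.
So A=1 and B=1, with C=k**2 + k/2 - 1/12.
Solve (1)·f(k+1) − (1)·f(k) = k**2 + k/2 - 1/12.
Degrees (0,0,2) ⇒ d ≤ 3.
A polynomial solution: f(k) = k*(4*k**2 - 3*k - 2)/12.
Then R = B(k−1)f/C = k*(4*k**2 - 3*k - 2)/(12*k**2 + 6*k - 1), so s_k = R(k)·t_k = k*(4*k**2 - 3*k - 2).
Check: Δs_k = 12*k**2 + 6*k - 1. ✓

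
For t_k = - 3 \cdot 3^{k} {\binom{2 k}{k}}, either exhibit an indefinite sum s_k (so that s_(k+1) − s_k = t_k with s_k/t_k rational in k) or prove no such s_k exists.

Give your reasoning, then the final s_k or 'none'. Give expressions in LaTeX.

none — t_k is not Gosper-summable

Step 1: r(k) = 6*(2*k + 1)/(k + 1).
Take A(k)=12*k + 6, B(k)=k + 1, C(k)=1.
f must satisfy (12*k + 6)·f(k+1) − (k)·f(k) = 1.
Degrees (1,1,0) ⇒ d ≤ -1.
Bound -1 < 0, so the key equation has no polynomial solution.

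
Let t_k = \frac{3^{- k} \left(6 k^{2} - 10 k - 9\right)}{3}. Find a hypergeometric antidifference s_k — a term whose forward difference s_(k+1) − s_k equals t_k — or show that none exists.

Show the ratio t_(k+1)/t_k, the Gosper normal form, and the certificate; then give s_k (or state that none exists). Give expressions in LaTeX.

The ratio is (6*k**2 + 2*k - 13)/(3*(6*k**2 - 10*k - 9)).
Factor: A=1/3; B=1; C=k**2 - 5*k/3 - 3/2.
Solve (1/3)·f(k+1) − (1)·f(k) = k**2 - 5*k/3 - 3/2.
deg f ≤ 2 (via 0,0,2).
Solve for f: f(k) = -(3*k**2 - 2*k - 4)/2 (degree 2 ≤ 2).
Then R = B(k−1)f/C = -3*(3*k**2 - 2*k - 4)/(6*k**2 - 10*k - 9), so s_k = R(k)·t_k = (-3*k**2 + 2*k + 4)/3**k.
Δs = (6*k**2 - 10*k - 9)/(3*3**k), as required.

s_k = 3^{- k} \left(- 3 k^{2} + 2 k + 4\right)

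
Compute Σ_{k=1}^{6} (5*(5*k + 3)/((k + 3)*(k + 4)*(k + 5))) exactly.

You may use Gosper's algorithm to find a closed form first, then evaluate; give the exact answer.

Σ = 3/2

t_(k+1)/t_k = (k + 3)*(5*k + 8)/((k + 6)*(5*k + 3)).
Gosper form: A/B · C(k+1)/C(k) with A=k + 3, B=k + 6, C=k + 3/5.
Key eq: (k + 3)·f(k+1) = (k + 5)·f(k) + (k + 3/5).
Degrees (1,1,1) ⇒ d ≤ 2.
Match coefficients ⇒ f(k) = k*(3*k + 1)/20.
Certificate R = B(k−1)f/C = k*(k + 5)*(3*k + 1)/(4*(5*k + 3)) gives s_k = 5*k*(3*k + 1)/(4*(k + 3)*(k + 4)).
Δs = 5*(5*k + 3)/(k**3 + 12*k**2 + 47*k + 60), as required.
Telescoping: Σ = s_(7) − s_(1) = 7/4 − (1/4) = 3/2.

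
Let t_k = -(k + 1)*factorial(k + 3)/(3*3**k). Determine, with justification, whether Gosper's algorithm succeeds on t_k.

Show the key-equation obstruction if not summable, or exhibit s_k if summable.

The ratio is (k + 2)*(k + 4)/(3*(k + 1)).
Factor: A=k/3 + 4/3; B=1; C=k + 1.
Key eq: (k/3 + 4/3)·f(k+1) = (1)·f(k) + (k + 1).
From deg A=1, deg B=0, deg C=1: d=0.
Match coefficients ⇒ f(k) = 3.
Certificate R = B(k−1)f/C = 3/(k + 1) gives s_k = -factorial(k + 3)/3**k.
Δs = -(k + 1)*factorial(k + 3)/(3*3**k), as required.

Yes. s_k = -factorial(k + 3)/3**k.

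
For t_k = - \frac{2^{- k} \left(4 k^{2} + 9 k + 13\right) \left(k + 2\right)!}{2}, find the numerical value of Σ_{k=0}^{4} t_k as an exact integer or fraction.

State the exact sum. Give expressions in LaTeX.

t_(k+1)/t_k = (k + 3)*(9*k + 4*(k + 1)**2 + 22)/(2*(4*k**2 + 9*k + 13)).
Take A(k)=k/2 + 3/2, B(k)=1, C(k)=k**2 + 9*k/4 + 13/4.
Key eq: (k/2 + 3/2)·f(k+1) = (1)·f(k) + (k**2 + 9*k/4 + 13/4).
deg f ≤ 1 (via 1,0,2).
A polynomial solution: f(k) = (4*k + 1)/2.
Then R = B(k−1)f/C = 2*(4*k + 1)/(4*k**2 + 9*k + 13), so s_k = R(k)·t_k = -(4*k + 1)*factorial(k + 2)/2**k.
Δs = -(4*k**2 + 9*k + 13)*factorial(k + 2)/(2*2**k), as required.
Evaluate s at k=5 and k=0: -6615/2 and -2; difference -6611/2.

Σ = -6611/2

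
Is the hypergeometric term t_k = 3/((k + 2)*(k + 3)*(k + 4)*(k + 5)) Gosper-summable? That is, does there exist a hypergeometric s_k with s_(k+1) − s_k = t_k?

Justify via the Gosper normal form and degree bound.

The ratio is (k + 2)/(k + 6).
Normal form (A,B,C) = (k + 2, k + 6, 1).
Key eq: (k + 2)·f(k+1) = (k + 5)·f(k) + (1).
deg f ≤ 3 (via 1,1,0).
Coefficient equations give f(k) = k*(k**2 + 9*k + 26)/72.
So s_k = (B(k−1)f/C)·t_k = (k*(k + 5)*(k**2 + 9*k + 26)/72)·t_k = k*(k**2 + 9*k + 26)/(24*(k + 2)*(k + 3)*(k + 4)).
Verify: 3/(k**4 + 14*k**3 + 71*k**2 + 154*k + 120) matches t_k.

Yes. s_k = k*(k**2 + 9*k + 26)/(24*(k + 2)*(k + 3)*(k + 4)).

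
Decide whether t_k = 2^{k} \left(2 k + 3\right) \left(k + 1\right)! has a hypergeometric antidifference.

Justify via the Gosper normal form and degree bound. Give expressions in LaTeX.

Yes. s_k = 2^{k} \left(k + 1\right)!.

Step 1: r(k) = 2*(k + 2)*(2*k + 5)/(2*k + 3).
Gosper form: A/B · C(k+1)/C(k) with A=2*k + 4, B=1, C=k + 3/2.
Key eq: (2*k + 4)·f(k+1) = (1)·f(k) + (k + 3/2).
deg f ≤ 0 (via 1,0,1).
Coefficient equations give f(k) = 1/2.
R(k) = B(k−1)·f(k)/C(k) = 1/(2*k + 3); s_k = R·t_k = 2**k*factorial(k + 1).
Check: Δs_k = 2**k*(2*k + 3)*factorial(k + 1). ✓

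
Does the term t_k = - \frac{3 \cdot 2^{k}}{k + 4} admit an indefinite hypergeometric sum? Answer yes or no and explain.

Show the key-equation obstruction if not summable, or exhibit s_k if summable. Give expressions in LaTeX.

No — key equation has no polynomial f.

The ratio is 2*(k + 4)/(k + 5).
Gosper form: A/B · C(k+1)/C(k) with A=2*k + 8, B=k + 5, C=1.
f must satisfy (2*k + 8)·f(k+1) − (k + 4)·f(k) = 1.
Degrees (1,1,0) ⇒ d ≤ -1.
d = -1 < 0 ⇒ no nonzero polynomial f; not summable.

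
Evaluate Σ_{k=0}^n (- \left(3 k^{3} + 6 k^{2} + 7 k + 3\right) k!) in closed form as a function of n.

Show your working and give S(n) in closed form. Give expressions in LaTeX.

S(n) = - 3 n^{3} n! - 9 n^{2} n! - 7 n n! - n! - 2

Ratio r(k) = (3*k**4 + 18*k**3 + 43*k**2 + 47*k + 19)/(3*k**3 + 6*k**2 + 7*k + 3).
Gosper form: A/B · C(k+1)/C(k) with A=k + 1, B=1, C=k**3 + 2*k**2 + 7*k/3 + 1.
f must satisfy (k + 1)·f(k+1) − (1)·f(k) = k**3 + 2*k**2 + 7*k/3 + 1.
deg f ≤ 2 (via 1,0,3).
Coefficient equations give f(k) = (3*k**2 - 2)/3.
R(k) = B(k−1)·f(k)/C(k) = (3*k**2 - 2)/(3*k**3 + 6*k**2 + 7*k + 3); s_k = R·t_k = -(3*k**2 - 2)*factorial(k).
s_(k+1) − s_k = -(3*k**3 + 6*k**2 + 7*k + 3)*factorial(k) = t_k.
s_(n+1) = -(3*n**2 + 6*n + 1)*factorial(n + 1) and s_(0) = 2, so S(n) = -3*n**3*factorial(n) - 9*n**2*factorial(n) - 7*n*factorial(n) - factorial(n) - 2.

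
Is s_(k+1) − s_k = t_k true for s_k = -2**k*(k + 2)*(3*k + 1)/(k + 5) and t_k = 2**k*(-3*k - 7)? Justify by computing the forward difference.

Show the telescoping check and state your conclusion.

Invalid: residual 2**k*(9*k**2 + 57*k + 102)/(k**2 + 11*k + 30) ≠ 0.

s_(k+1) = -2**(k + 1)*(k + 3)*(3*k + 4)/(k + 6)
s_(k+1) − s_k = 2**k*(-3*k**3 - 31*k**2 - 110*k - 108)/(k**2 + 11*k + 30)
(s_(k+1) − s_k) − t_k = 2**k*(9*k**2 + 57*k + 102)/(k**2 + 11*k + 30)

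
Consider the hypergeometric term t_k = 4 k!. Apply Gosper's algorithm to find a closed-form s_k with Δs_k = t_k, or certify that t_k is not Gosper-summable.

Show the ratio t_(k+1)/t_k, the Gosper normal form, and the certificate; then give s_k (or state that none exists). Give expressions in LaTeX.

none (Gosper's algorithm certifies no s_k)

Step 1: r(k) = k + 1.
Gosper form: A/B · C(k+1)/C(k) with A=k + 1, B=1, C=1.
Solve (k + 1)·f(k+1) − (1)·f(k) = 1.
Degrees (1,0,0) ⇒ d ≤ -1.
deg f ≤ -1 is impossible — no certificate.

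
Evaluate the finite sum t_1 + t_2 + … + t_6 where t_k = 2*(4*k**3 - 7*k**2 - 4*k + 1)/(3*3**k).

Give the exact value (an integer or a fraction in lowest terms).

Σ = 3770/2187

Compute t_(k+1)/t_k: get (4*k**3 + 5*k**2 - 6*k - 6)/(3*(4*k**3 - 7*k**2 - 4*k + 1)).
Factor: A=1/3; B=1; C=k**3 - 7*k**2/4 - k + 1/4.
Solve (1/3)·f(k+1) − (1)·f(k) = k**3 - 7*k**2/4 - k + 1/4.
Bound: deg f ≤ 3.
Coefficient equations give f(k) = -3*(4*k + 3)*(k**2 - k + 1)/8.
Then R = B(k−1)f/C = -3*(4*k + 3)*(k**2 - k + 1)/(2*(4*k**3 - 7*k**2 - 4*k + 1)), so s_k = R(k)·t_k = (-4*k**3 + k**2 - k - 3)/3**k.
Check: Δs_k = 2*(4*k**3 - 7*k**2 - 4*k + 1)/(3*3**k). ✓
Σ_(k=1)^(6) t_k = s_(7) − s_(1) = -1333/2187 − (-7/3) = 3770/2187.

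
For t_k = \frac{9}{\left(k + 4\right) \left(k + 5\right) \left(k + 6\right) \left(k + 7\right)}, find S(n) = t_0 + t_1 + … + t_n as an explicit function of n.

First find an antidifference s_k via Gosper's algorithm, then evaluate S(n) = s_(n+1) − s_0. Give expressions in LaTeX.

r(k) = (k + 4)/(k + 8) after simplifying.
Normal form (A,B,C) = (k + 4, k + 8, 1).
Need (k + 4)·f(k+1) − (k + 7)·f(k) = 1.
From deg A=1, deg B=1, deg C=0: d=3.
Match coefficients ⇒ f(k) = k*(k**2 + 15*k + 74)/360.
Get s_k = R·t_k = k*(k**2 + 15*k + 74)/(40*(k + 4)*(k + 5)*(k + 6)) with R(k) = B(k−1)f(k)/C(k) = k*(k + 7)*(k**2 + 15*k + 74)/360.
Check: Δs_k = 9/(k**4 + 22*k**3 + 179*k**2 + 638*k + 840). ✓
s_(n+1) = (n**3 + 18*n**2 + 107*n + 90)/(40*(n**3 + 18*n**2 + 107*n + 210)) and s_(0) = 0, so S(n) = (n**3 + 18*n**2 + 107*n + 90)/(40*(n**3 + 18*n**2 + 107*n + 210)).

S(n) = \frac{n^{3} + 18 n^{2} + 107 n + 90}{40 \left(n^{3} + 18 n^{2} + 107 n + 210\right)}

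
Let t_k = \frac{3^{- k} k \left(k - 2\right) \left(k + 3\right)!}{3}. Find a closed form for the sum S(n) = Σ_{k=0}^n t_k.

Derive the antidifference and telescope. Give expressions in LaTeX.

S(n) = 24 + \frac{3^{- n} n \left(n + 4\right)!}{3} - 3^{- n} \left(n + 4\right)!

Compute t_(k+1)/t_k: get (k - 1)*(k + 1)*(k + 4)/(3*k*(k - 2)).
Gosper form: A/B · C(k+1)/C(k) with A=k/3 + 4/3, B=1, C=k**2 - 2*k.
Need (k/3 + 4/3)·f(k+1) − (1)·f(k) = k**2 - 2*k.
deg f ≤ 1 (via 1,0,2).
Solve for f: f(k) = 3*(k - 4) (degree 1 ≤ 1).
So s_k = (B(k−1)f/C)·t_k = (3*(k - 4)/(k*(k - 2)))·t_k = (k - 4)*factorial(k + 3)/3**k.
s_(k+1) − s_k = k*(k - 2)*factorial(k + 3)/(3*3**k) = t_k.
s_(n+1) = 3**(-n - 1)*(n - 3)*factorial(n + 4) and s_(0) = -24, so S(n) = 24 + n*factorial(n + 4)/(3*3**n) - factorial(n + 4)/3**n.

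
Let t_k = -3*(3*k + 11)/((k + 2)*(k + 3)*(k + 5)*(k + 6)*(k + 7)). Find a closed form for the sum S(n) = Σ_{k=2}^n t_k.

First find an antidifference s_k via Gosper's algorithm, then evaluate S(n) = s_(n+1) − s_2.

S(n) = 3*(-n**3 - 16*n**2 - 81*n + 98)/(224*(n**3 + 16*n**2 + 81*n + 126))

Compute t_(k+1)/t_k: get (k + 2)*(k + 5)*(3*k + 14)/((k + 4)*(k + 8)*(3*k + 11)).
A = k + 2, B = k + 8, C = k**2 + 23*k/3 + 44/3.
Solve (k + 2)·f(k+1) − (k + 7)·f(k) = k**2 + 23*k/3 + 44/3.
Degrees (1,1,2) ⇒ d ≤ 5.
Coefficient equations give f(k) = k*(k + 3)*(k + 4)*(k**2 + 13*k + 52)/180.
Certificate R = B(k−1)f/C = k*(k + 3)*(k + 7)*(k**2 + 13*k + 52)/(60*(3*k + 11)) gives s_k = k*(-k**2 - 13*k - 52)/(20*(k**3 + 13*k**2 + 52*k + 60)).
s_(k+1) − s_k = 3*(-3*k - 11)/(k**5 + 23*k**4 + 203*k**3 + 853*k**2 + 1692*k + 1260) = t_k.
s_(n+1) = (-n**3 - 16*n**2 - 81*n - 66)/(20*(n**3 + 16*n**2 + 81*n + 126)) and s_(2) = -41/1120, so S(n) = 3*(-n**3 - 16*n**2 - 81*n + 98)/(224*(n**3 + 16*n**2 + 81*n + 126)).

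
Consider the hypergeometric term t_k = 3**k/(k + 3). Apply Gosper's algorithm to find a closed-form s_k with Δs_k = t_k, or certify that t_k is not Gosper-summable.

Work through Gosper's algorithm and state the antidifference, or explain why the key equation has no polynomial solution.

not Gosper-summable; s_k does not exist

The ratio is 3*(k + 3)/(k + 4).
Take A(k)=3*k + 9, B(k)=k + 4, C(k)=1.
Solve (3*k + 9)·f(k+1) − (k + 3)·f(k) = 1.
Degrees (1,1,0) ⇒ d ≤ -1.
Negative degree bound (-1): no f exists, t_k not Gosper-summable.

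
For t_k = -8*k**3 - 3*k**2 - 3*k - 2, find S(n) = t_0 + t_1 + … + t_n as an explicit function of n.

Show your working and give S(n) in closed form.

The ratio is (8*k**3 + 27*k**2 + 33*k + 16)/(8*k**3 + 3*k**2 + 3*k + 2).
Gosper form: A/B · C(k+1)/C(k) with A=1, B=1, C=k**3 + 3*k**2/8 + 3*k/8 + 1/4.
Set up (1)·f(k+1) − (1)·f(k) − (k**3 + 3*k**2/8 + 3*k/8 + 1/4) = 0.
deg f ≤ 4 (via 0,0,3).
Solve for f: f(k) = k*(2*k**3 - 3*k**2 + 2*k + 1)/8 (degree 4 ≤ 4).
Certificate R = B(k−1)f/C = k*(2*k**3 - 3*k**2 + 2*k + 1)/(8*k**3 + 3*k**2 + 3*k + 2) gives s_k = k*(-2*k**3 + 3*k**2 - 2*k - 1).
s_(k+1) − s_k = -8*k**3 - 3*k**2 - 3*k - 2 = t_k.
s_(n+1) = -2*n**4 - 5*n**3 - 5*n**2 - 4*n - 2 and s_(0) = 0, so S(n) = -2*n**4 - 5*n**3 - 5*n**2 - 4*n - 2.

S(n) = -2*n**4 - 5*n**3 - 5*n**2 - 4*n - 2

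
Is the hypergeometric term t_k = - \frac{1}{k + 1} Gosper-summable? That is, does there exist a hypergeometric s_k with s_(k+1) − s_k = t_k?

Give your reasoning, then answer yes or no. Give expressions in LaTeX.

No; the coefficient equations for f are inconsistent.

The ratio is (k + 1)/(k + 2).
Gosper form: A/B · C(k+1)/C(k) with A=k + 1, B=k + 2, C=1.
Set up (k + 1)·f(k+1) − (k + 1)·f(k) − (1) = 0.
deg f ≤ 0 (via 1,1,0).
f = c0 ⇒ A·f(k+1) − B(k−1)·f(k) − C = -1. The system {-1 = 0} is inconsistent; no antidifference.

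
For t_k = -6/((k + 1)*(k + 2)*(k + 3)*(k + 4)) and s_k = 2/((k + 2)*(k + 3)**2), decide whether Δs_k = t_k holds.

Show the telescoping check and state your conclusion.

s_(k+1) = 2/((k + 3)*(k + 4)**2)
s_(k+1) − s_k = 2*(-3*k - 10)/(k**5 + 16*k**4 + 101*k**3 + 314*k**2 + 480*k + 288)
(s_(k+1) − s_k) − t_k = 4*(4*k + 13)/(k**6 + 17*k**5 + 117*k**4 + 415*k**3 + 794*k**2 + 768*k + 288)

Invalid: residual 4*(4*k + 13)/(k**6 + 17*k**5 + 117*k**4 + 415*k**3 + 794*k**2 + 768*k + 288) ≠ 0.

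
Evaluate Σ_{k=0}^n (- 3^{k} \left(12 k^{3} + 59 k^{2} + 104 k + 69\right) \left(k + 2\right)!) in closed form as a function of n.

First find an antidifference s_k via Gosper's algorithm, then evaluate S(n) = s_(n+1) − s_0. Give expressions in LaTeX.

S(n) = - 12 \cdot 3^{n} n^{2} \left(n + 3\right)! - 27 \cdot 3^{n} n \left(n + 3\right)! - 24 \cdot 3^{n} \left(n + 3\right)! + 6

The ratio is 3*(12*k**4 + 131*k**3 + 543*k**2 + 1018*k + 732)/(12*k**3 + 59*k**2 + 104*k + 69).
A = 3*k + 9, B = 1, C = k**3 + 59*k**2/12 + 26*k/3 + 23/4.
Solve (3*k + 9)·f(k+1) − (1)·f(k) = k**3 + 59*k**2/12 + 26*k/3 + 23/4.
d = 2 from the (1,0,3) case.
Solve for f: f(k) = (4*k**2 + k + 3)/12 (degree 2 ≤ 2).
Certificate R = B(k−1)f/C = (4*k**2 + k + 3)/(12*k**3 + 59*k**2 + 104*k + 69) gives s_k = -3**k*(4*k**2 + k + 3)*factorial(k + 2).
s_(k+1) − s_k = -3**k*(12*k**3 + 59*k**2 + 104*k + 69)*factorial(k + 2) = t_k.
s_(n+1) = -3**(n + 1)*(4*n**2 + 9*n + 8)*factorial(n + 3) and s_(0) = -6, so S(n) = -12*3**n*n**2*factorial(n + 3) - 27*3**n*n*factorial(n + 3) - 24*3**n*factorial(n + 3) + 6.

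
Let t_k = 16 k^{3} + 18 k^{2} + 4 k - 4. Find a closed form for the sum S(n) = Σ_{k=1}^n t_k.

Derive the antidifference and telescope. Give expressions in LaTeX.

The ratio is (8*k**3 + 33*k**2 + 44*k + 17)/(8*k**3 + 9*k**2 + 2*k - 2).
Gosper form: A/B · C(k+1)/C(k) with A=1, B=1, C=k**3 + 9*k**2/8 + k/4 - 1/4.
Need (1)·f(k+1) − (1)·f(k) = k**3 + 9*k**2/8 + k/4 - 1/4.
deg f ≤ 4 (via 0,0,3).
Solve for f: f(k) = k*(4*k**3 - 2*k**2 - 3*k - 3)/16 (degree 4 ≤ 4).
So s_k = (B(k−1)f/C)·t_k = (k*(4*k**3 - 2*k**2 - 3*k - 3)/(2*(8*k**3 + 9*k**2 + 2*k - 2)))·t_k = k*(4*k**3 - 2*k**2 - 3*k - 3).
Δs = 16*k**3 + 18*k**2 + 4*k - 4, as required.
s_(n+1) = 4*n**4 + 14*n**3 + 15*n**2 + n - 4 and s_(1) = -4, so S(n) = n*(4*n**3 + 14*n**2 + 15*n + 1).

S(n) = n \left(4 n^{3} + 14 n^{2} + 15 n + 1\right)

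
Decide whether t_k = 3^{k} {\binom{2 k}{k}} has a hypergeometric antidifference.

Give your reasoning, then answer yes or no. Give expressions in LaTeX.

t_(k+1)/t_k = 6*(2*k + 1)/(k + 1).
Gosper form: A/B · C(k+1)/C(k) with A=12*k + 6, B=k + 1, C=1.
f must satisfy (12*k + 6)·f(k+1) − (k)·f(k) = 1.
d = -1 from the (1,1,0) case.
deg f ≤ -1 is impossible — no certificate.

No — key equation has no polynomial f.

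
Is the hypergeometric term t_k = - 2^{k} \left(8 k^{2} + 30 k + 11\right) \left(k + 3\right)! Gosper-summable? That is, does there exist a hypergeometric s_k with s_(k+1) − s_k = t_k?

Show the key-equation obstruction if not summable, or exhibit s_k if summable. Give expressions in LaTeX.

Yes. s_k = - 2^{k} \left(4 k - 3\right) \left(k + 3\right)!.

r(k) = 2*(8*k**3 + 78*k**2 + 233*k + 196)/(8*k**2 + 30*k + 11) after simplifying.
Gosper form: A/B · C(k+1)/C(k) with A=2*k + 8, B=1, C=k**2 + 15*k/4 + 11/8.
Set up (2*k + 8)·f(k+1) − (1)·f(k) − (k**2 + 15*k/4 + 11/8) = 0.
Degrees (1,0,2) ⇒ d ≤ 1.
Solving with deg f ≤ 1: f(k) = (4*k - 3)/8.
R(k) = B(k−1)·f(k)/C(k) = (4*k - 3)/(8*k**2 + 30*k + 11); s_k = R·t_k = -2**k*(4*k - 3)*factorial(k + 3).
s_(k+1) − s_k = -2**k*(8*k**2 + 30*k + 11)*factorial(k + 3) = t_k.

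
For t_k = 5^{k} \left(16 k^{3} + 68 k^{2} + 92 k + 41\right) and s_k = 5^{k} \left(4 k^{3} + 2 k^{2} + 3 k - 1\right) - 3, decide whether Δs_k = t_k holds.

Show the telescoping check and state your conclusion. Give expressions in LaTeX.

valid (s_(k+1) − s_k reduces to t_k)

s_(k+1) = 5**(k + 1)*(3*k + 4*(k + 1)**3 + 2*(k + 1)**2 + 2) - 3
s_(k+1) − s_k = 5**k*(16*k**3 + 68*k**2 + 92*k + 41)
(s_(k+1) − s_k) − t_k = 0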